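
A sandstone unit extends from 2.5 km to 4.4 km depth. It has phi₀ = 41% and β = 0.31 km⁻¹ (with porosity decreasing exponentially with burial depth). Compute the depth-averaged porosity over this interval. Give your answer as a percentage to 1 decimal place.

⟨phi⟩ = (1/(z₂−z₁)) ∫ phi₀ e^(−βz) dz = phi₀·(e^(−β·z₁) − e^(−β·z₂)) / (β·(z₂−z₁))
e^(−0.31×2.5) = 0.4607; e^(−0.31×4.4) = 0.2556
⟨phi⟩ = 0.41 × (0.4607 − 0.2556) / (0.31 × 1.9) = 0.41 × 0.3482 = 0.1427

14.3%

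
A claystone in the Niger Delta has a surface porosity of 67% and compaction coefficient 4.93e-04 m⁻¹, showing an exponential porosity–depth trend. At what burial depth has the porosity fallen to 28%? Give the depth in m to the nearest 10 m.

1770 m

Working in km (1 km = 1000 m; β in km⁻¹ = β in m⁻¹ × 1000):
Invert Athy's law: Z = ln(n₀/n) / β
Z = ln(0.67/0.28) / 0.493 = ln(2.393) / 0.493 = 0.8725 / 0.493 = 1.770 km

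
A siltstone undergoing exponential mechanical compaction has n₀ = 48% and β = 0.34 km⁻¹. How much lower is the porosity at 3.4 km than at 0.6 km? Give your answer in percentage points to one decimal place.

24.0 percentage points

n(0.6) = 0.48·e^(−0.34×0.6) = 0.3914
n(3.4) = 0.48·e^(−0.34×3.4) = 0.1511
Δn = 0.3914 − 0.1511 = 0.2403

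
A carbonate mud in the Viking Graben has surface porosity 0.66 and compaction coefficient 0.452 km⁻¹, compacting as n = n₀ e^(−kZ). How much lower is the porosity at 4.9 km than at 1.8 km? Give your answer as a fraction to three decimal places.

n(1.8) = 0.66·e^(−0.452×1.8) = 0.2926
n(4.9) = 0.66·e^(−0.452×4.9) = 0.0721
Δn = 0.2926 − 0.0721 = 0.2205

0.220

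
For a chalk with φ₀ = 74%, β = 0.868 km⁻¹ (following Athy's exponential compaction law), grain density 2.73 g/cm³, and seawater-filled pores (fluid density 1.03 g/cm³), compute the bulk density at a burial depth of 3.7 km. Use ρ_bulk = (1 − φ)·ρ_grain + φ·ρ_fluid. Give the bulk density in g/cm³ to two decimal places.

2.68 g/cm³

Porosity at depth: φ = 0.74·exp(−0.868×3.7) = 0.74×0.0403 = 0.0298
Bulk density: ρ_b = (1−φ)ρ_g + φ·ρ_f = 0.9702×2.73 + 0.0298×1.03
       = 2.649 + 0.031 = 2.679 g/cm³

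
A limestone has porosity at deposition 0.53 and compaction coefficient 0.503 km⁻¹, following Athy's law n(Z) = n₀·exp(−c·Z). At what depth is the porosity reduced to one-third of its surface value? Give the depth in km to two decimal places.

n/n₀ = 1/3 ⇒ exp(−c·Z) = 1/3 ⇒ Z = ln(3) / c
Z = 1.0986 / 0.503 = 2.184 km

2.18 km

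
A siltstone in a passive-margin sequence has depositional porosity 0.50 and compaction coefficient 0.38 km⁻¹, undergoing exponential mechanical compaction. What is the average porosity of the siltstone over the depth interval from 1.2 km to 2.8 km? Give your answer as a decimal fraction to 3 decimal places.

⟨n⟩ = (1/(d₂−d₁)) ∫ n₀ e^(−kd) dd = n₀·(e^(−k·d₁) − e^(−k·d₂)) / (k·(d₂−d₁))
e^(−0.38×1.2) = 0.6338; e^(−0.38×2.8) = 0.3451
⟨n⟩ = 0.5 × (0.6338 − 0.3451) / (0.38 × 1.6) = 0.5 × 0.4749 = 0.2375

0.237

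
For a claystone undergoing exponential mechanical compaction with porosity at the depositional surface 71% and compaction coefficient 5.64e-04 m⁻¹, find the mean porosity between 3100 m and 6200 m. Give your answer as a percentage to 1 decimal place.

Working in km (1 km = 1000 m; c in km⁻¹ = c in m⁻¹ × 1000):
⟨n⟩ = (1/(Z₂−Z₁)) ∫ n₀ e^(−cZ) dZ = n₀·(e^(−c·Z₁) − e^(−c·Z₂)) / (c·(Z₂−Z₁))
e^(−0.564×3.1) = 0.1741; e^(−0.564×6.2) = 0.0303
⟨n⟩ = 0.71 × (0.1741 − 0.0303) / (0.564 × 3.1) = 0.71 × 0.0822 = 0.0584

5.8%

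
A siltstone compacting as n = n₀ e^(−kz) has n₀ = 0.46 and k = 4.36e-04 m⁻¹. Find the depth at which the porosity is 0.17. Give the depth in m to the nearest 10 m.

Working in km (1 km = 1000 m; k in km⁻¹ = k in m⁻¹ × 1000):
Invert Athy's law: z = ln(n₀/n) / k
z = ln(0.46/0.17) / 0.436 = ln(2.706) / 0.436 = 0.9954 / 0.436 = 2.283 km

2280 m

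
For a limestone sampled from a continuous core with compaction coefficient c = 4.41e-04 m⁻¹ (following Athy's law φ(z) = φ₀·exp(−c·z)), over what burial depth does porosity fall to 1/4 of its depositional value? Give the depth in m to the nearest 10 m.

Working in km (1 km = 1000 m; c in km⁻¹ = c in m⁻¹ × 1000):
φ/φ₀ = 1/4 ⇒ exp(−c·z) = 1/4 ⇒ z = ln(4) / c
z = 1.3863 / 0.441 = 3.144 km

3140 m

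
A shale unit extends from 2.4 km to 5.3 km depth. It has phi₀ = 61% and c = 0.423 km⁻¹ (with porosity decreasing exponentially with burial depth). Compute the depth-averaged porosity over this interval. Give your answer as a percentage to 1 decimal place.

12.7%

⟨phi⟩ = (1/(d₂−d₁)) ∫ phi₀ e^(−cd) dd = phi₀·(e^(−c·d₁) − e^(−c·d₂)) / (c·(d₂−d₁))
e^(−0.423×2.4) = 0.3623; e^(−0.423×5.3) = 0.1063
⟨phi⟩ = 0.61 × (0.3623 − 0.1063) / (0.423 × 2.9) = 0.61 × 0.2087 = 0.1273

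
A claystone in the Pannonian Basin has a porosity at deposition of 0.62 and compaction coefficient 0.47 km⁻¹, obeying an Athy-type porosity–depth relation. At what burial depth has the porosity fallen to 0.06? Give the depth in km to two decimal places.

Invert Athy's law: Z = ln(n₀/n) / c
Z = ln(0.62/0.06) / 0.47 = ln(10.33) / 0.47 = 2.3354 / 0.47 = 4.969 km

4.97 km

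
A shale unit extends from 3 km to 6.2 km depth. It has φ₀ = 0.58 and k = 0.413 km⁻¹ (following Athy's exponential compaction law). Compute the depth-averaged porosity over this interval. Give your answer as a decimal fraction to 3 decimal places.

0.093

⟨φ⟩ = (1/(d₂−d₁)) ∫ φ₀ e^(−kd) dd = φ₀·(e^(−k·d₁) − e^(−k·d₂)) / (k·(d₂−d₁))
e^(−0.413×3) = 0.2897; e^(−0.413×6.2) = 0.0773
⟨φ⟩ = 0.58 × (0.2897 − 0.0773) / (0.413 × 3.2) = 0.58 × 0.1607 = 0.0932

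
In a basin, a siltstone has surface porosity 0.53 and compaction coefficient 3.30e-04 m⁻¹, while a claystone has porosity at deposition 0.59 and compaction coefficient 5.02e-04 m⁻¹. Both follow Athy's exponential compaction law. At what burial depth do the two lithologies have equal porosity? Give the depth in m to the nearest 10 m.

Working in km (1 km = 1000 m; k in km⁻¹ = k in m⁻¹ × 1000):
Set phi₀ₐ e^(−kₐd) = phi₀ᵦ e^(−kᵦd) ⇒ ln(phi₀ₐ/phi₀ᵦ) = (kₐ − kᵦ)·d
d = ln(0.53/0.59) / (0.33 − 0.502) = -0.1072 / -0.172 = 0.624 km

620 m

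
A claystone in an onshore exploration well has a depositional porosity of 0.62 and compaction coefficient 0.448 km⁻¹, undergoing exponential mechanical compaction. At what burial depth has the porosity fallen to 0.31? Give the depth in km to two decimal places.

1.55 km

Invert Athy's law: z = ln(n₀/n) / β
z = ln(0.62/0.31) / 0.448 = ln(2) / 0.448 = 0.6931 / 0.448 = 1.547 km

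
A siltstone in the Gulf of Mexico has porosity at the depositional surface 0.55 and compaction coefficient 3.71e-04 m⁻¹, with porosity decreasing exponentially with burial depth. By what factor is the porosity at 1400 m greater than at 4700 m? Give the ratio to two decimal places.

Working in km (1 km = 1000 m; c in km⁻¹ = c in m⁻¹ × 1000):
phi(d₁)/phi(d₂) = e^(−c·d₁)/e^(−c·d₂) = e^{c(d₂−d₁)}
= exp(0.371 × 3.3) = exp(1.224) = 3.4018

3.40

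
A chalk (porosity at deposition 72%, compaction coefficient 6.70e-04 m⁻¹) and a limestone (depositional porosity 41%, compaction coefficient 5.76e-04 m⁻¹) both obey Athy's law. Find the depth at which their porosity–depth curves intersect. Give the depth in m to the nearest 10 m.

5990 m

Working in km (1 km = 1000 m; k in km⁻¹ = k in m⁻¹ × 1000):
Set n₀ₐ e^(−kₐZ) = n₀ᵦ e^(−kᵦZ) ⇒ ln(n₀ₐ/n₀ᵦ) = (kₐ − kᵦ)·Z
Z = ln(0.72/0.41) / (0.67 − 0.576) = 0.5631 / 0.094 = 5.990 km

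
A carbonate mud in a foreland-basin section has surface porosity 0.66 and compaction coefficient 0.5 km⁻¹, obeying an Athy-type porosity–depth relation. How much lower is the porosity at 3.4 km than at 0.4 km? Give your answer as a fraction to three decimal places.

phi(0.4) = 0.66·e^(−0.5×0.4) = 0.5404
phi(3.4) = 0.66·e^(−0.5×3.4) = 0.1206
Δphi = 0.5404 − 0.1206 = 0.4198

0.420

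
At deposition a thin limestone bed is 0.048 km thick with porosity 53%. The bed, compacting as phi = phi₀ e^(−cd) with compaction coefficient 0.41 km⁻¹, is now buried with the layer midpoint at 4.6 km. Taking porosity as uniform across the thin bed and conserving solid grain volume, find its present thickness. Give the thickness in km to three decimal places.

0.025 km

Porosity at 4.6 km: phi = 0.53·exp(−0.41×4.6) = 0.0804
Solid-volume conservation: h(1−phi) = h₀(1−phi₀) ⇒ h = h₀·(1−phi₀)/(1−phi)
h = 0.048 × (1 − 0.53)/(1 − 0.0804) = 0.048 × 0.5111 = 0.0245 km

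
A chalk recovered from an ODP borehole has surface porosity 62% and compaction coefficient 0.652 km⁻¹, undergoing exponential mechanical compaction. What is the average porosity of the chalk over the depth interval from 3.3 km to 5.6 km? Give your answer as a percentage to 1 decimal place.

3.7%

⟨n⟩ = (1/(z₂−z₁)) ∫ n₀ e^(−kz) dz = n₀·(e^(−k·z₁) − e^(−k·z₂)) / (k·(z₂−z₁))
e^(−0.652×3.3) = 0.1163; e^(−0.652×5.6) = 0.0260
⟨n⟩ = 0.62 × (0.1163 − 0.0260) / (0.652 × 2.3) = 0.62 × 0.0602 = 0.0373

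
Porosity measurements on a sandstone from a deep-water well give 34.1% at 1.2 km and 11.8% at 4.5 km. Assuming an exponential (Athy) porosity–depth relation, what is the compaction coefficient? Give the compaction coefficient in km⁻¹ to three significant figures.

0.322 km⁻¹

Athy: phi(d) = phi₀ e^(−cd) ⇒ phi₁/phi₂ = e^{c(d₂−d₁)} ⇒ c = ln(phi₁/phi₂)/(d₂−d₁)
c = ln(0.341/0.118) / (4.5 − 1.2) = ln(2.89) / 3.3 = 1.0612 / 3.3 = 0.3216 km⁻¹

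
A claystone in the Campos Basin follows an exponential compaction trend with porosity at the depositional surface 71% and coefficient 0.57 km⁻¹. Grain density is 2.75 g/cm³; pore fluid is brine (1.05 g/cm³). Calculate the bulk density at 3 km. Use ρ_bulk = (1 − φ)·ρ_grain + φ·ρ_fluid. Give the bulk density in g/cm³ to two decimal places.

Porosity at depth: n = 0.71·exp(−0.57×3) = 0.71×0.1809 = 0.1284
Bulk density: ρ_b = (1−n)ρ_g + n·ρ_f = 0.8716×2.75 + 0.1284×1.05
       = 2.397 + 0.135 = 2.532 g/cm³

2.53 g/cm³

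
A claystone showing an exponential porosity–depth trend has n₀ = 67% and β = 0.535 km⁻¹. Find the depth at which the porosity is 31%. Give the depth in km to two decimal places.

1.44 km

Invert Athy's law: z = ln(n₀/n) / β
z = ln(0.67/0.31) / 0.535 = ln(2.161) / 0.535 = 0.7707 / 0.535 = 1.441 km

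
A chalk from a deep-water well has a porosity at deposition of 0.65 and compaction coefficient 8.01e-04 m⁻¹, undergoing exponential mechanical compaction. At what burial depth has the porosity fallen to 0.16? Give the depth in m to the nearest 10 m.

Working in km (1 km = 1000 m; β in km⁻¹ = β in m⁻¹ × 1000):
Invert Athy's law: z = ln(φ₀/φ) / β
z = ln(0.65/0.16) / 0.801 = ln(4.062) / 0.801 = 1.4018 / 0.801 = 1.750 km

1750 m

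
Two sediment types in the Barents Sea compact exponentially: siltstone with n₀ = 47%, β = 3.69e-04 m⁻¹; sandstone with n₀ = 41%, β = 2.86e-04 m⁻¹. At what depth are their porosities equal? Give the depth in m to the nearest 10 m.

1650 m

Working in km (1 km = 1000 m; β in km⁻¹ = β in m⁻¹ × 1000):
Set n₀ₐ e^(−βₐZ) = n₀ᵦ e^(−βᵦZ) ⇒ ln(n₀ₐ/n₀ᵦ) = (βₐ − βᵦ)·Z
Z = ln(0.47/0.41) / (0.369 − 0.286) = 0.1366 / 0.083 = 1.645 km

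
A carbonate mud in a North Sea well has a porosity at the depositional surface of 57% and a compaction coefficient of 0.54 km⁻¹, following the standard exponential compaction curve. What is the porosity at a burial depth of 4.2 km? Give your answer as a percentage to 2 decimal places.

phi = phi₀·exp(−k·Z) = 0.57 × exp(−0.54 × 4.2) = 0.57 × exp(−2.268)
  = 0.57 × 0.1035 = 0.0590

5.90%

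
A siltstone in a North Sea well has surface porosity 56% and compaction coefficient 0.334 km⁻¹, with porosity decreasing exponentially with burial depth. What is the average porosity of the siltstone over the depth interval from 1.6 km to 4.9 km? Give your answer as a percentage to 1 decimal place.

19.9%

⟨φ⟩ = (1/(d₂−d₁)) ∫ φ₀ e^(−cd) dd = φ₀·(e^(−c·d₁) − e^(−c·d₂)) / (c·(d₂−d₁))
e^(−0.334×1.6) = 0.5860; e^(−0.334×4.9) = 0.1946
⟨φ⟩ = 0.56 × (0.5860 − 0.1946) / (0.334 × 3.3) = 0.56 × 0.3551 = 0.1989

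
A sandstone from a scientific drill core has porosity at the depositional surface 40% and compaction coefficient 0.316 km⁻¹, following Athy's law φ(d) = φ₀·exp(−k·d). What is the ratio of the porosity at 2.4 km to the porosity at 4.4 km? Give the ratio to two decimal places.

φ(d₁)/φ(d₂) = e^(−k·d₁)/e^(−k·d₂) = e^{k(d₂−d₁)}
= exp(0.316 × 2) = exp(0.632) = 1.8814

1.88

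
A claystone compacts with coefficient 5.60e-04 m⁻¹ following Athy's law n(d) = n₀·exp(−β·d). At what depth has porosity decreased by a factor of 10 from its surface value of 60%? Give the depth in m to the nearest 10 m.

4110 m

Working in km (1 km = 1000 m; β in km⁻¹ = β in m⁻¹ × 1000):
n/n₀ = 1/10 ⇒ exp(−β·d) = 1/10 ⇒ d = ln(10) / β
d = 2.3026 / 0.56 = 4.112 km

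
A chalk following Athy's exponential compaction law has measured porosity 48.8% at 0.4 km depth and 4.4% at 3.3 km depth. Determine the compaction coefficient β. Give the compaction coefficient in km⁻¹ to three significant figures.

0.830 km⁻¹

Athy: φ(Z) = φ₀ e^(−βZ) ⇒ φ₁/φ₂ = e^{β(Z₂−Z₁)} ⇒ β = ln(φ₁/φ₂)/(Z₂−Z₁)
β = ln(0.488/0.044) / (3.3 − 0.4) = ln(11.09) / 2.9 = 2.4061 / 2.9 = 0.8297 km⁻¹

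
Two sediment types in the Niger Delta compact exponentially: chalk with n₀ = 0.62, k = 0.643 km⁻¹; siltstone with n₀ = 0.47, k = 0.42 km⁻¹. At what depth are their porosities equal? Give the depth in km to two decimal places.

Set n₀ₐ e^(−kₐz) = n₀ᵦ e^(−kᵦz) ⇒ ln(n₀ₐ/n₀ᵦ) = (kₐ − kᵦ)·z
z = ln(0.62/0.47) / (0.643 − 0.42) = 0.2770 / 0.223 = 1.242 km

1.24 km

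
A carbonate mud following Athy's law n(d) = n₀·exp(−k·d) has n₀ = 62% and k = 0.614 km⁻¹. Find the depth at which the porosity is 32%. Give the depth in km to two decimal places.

Invert Athy's law: d = ln(n₀/n) / k
d = ln(0.62/0.32) / 0.614 = ln(1.938) / 0.614 = 0.6614 / 0.614 = 1.077 km

1.08 km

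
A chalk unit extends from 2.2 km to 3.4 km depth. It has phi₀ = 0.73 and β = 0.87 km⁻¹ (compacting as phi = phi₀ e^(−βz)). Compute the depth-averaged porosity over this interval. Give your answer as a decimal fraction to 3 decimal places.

⟨phi⟩ = (1/(z₂−z₁)) ∫ phi₀ e^(−βz) dz = phi₀·(e^(−β·z₁) − e^(−β·z₂)) / (β·(z₂−z₁))
e^(−0.87×2.2) = 0.1475; e^(−0.87×3.4) = 0.0519
⟨phi⟩ = 0.73 × (0.1475 − 0.0519) / (0.87 × 1.2) = 0.73 × 0.0915 = 0.0668

0.067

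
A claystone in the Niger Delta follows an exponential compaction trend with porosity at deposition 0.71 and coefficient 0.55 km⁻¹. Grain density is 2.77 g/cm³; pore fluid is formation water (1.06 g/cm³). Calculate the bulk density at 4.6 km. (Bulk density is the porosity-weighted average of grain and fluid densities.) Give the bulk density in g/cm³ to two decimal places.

Porosity at depth: phi = 0.71·exp(−0.55×4.6) = 0.71×0.0797 = 0.0566
Bulk density: ρ_b = (1−phi)ρ_g + phi·ρ_f = 0.9434×2.77 + 0.0566×1.06
       = 2.613 + 0.060 = 2.673 g/cm³

2.67 g/cm³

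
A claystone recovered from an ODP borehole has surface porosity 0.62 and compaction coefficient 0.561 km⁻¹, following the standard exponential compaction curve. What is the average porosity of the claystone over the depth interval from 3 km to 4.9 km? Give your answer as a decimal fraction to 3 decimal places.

0.071

⟨φ⟩ = (1/(d₂−d₁)) ∫ φ₀ e^(−βd) dd = φ₀·(e^(−β·d₁) − e^(−β·d₂)) / (β·(d₂−d₁))
e^(−0.561×3) = 0.1858; e^(−0.561×4.9) = 0.0640
⟨φ⟩ = 0.62 × (0.1858 − 0.0640) / (0.561 × 1.9) = 0.62 × 0.1143 = 0.0709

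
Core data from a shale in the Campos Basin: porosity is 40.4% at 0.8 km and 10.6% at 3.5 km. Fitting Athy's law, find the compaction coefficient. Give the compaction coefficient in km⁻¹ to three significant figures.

0.496 km⁻¹

Athy: n(z) = n₀ e^(−kz) ⇒ n₁/n₂ = e^{k(z₂−z₁)} ⇒ k = ln(n₁/n₂)/(z₂−z₁)
k = ln(0.404/0.106) / (3.5 − 0.8) = ln(3.811) / 2.7 = 1.3380 / 2.7 = 0.4955 km⁻¹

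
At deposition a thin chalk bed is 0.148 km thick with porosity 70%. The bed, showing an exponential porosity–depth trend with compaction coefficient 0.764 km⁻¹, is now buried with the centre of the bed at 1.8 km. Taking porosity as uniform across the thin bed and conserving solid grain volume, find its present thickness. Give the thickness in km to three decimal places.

0.054 km

Porosity at 1.8 km: phi = 0.7·exp(−0.764×1.8) = 0.1770
Solid-volume conservation: h(1−phi) = h₀(1−phi₀) ⇒ h = h₀·(1−phi₀)/(1−phi)
h = 0.148 × (1 − 0.7)/(1 − 0.1770) = 0.148 × 0.3645 = 0.0539 km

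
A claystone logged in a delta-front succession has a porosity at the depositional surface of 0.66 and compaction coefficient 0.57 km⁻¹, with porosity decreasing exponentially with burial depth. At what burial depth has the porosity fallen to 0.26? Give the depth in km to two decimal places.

1.63 km

Invert Athy's law: z = ln(n₀/n) / β
z = ln(0.66/0.26) / 0.57 = ln(2.538) / 0.57 = 0.9316 / 0.57 = 1.634 km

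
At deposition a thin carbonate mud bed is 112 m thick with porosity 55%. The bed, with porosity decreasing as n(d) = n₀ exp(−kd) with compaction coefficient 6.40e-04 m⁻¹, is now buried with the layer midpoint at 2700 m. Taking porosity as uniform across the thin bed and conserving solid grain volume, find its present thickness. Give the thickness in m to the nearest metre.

Working in km (1 km = 1000 m; k in km⁻¹ = k in m⁻¹ × 1000):
Porosity at 2.7 km: n = 0.55·exp(−0.64×2.7) = 0.0977
Solid-volume conservation: h(1−n) = h₀(1−n₀) ⇒ h = h₀·(1−n₀)/(1−n)
h = 0.112 × (1 − 0.55)/(1 − 0.0977) = 0.112 × 0.4987 = 0.0559 km

56 m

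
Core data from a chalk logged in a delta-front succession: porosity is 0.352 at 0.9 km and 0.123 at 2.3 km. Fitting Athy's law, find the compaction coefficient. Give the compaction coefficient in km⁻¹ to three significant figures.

0.751 km⁻¹

Athy: phi(Z) = phi₀ e^(−cZ) ⇒ phi₁/phi₂ = e^{c(Z₂−Z₁)} ⇒ c = ln(phi₁/phi₂)/(Z₂−Z₁)
c = ln(0.352/0.123) / (2.3 − 0.9) = ln(2.862) / 1.4 = 1.0514 / 1.4 = 0.751 km⁻¹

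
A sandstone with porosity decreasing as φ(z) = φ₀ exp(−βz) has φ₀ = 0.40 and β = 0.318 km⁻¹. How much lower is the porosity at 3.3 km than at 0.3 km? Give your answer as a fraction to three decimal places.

φ(0.3) = 0.4·e^(−0.318×0.3) = 0.3636
φ(3.3) = 0.4·e^(−0.318×3.3) = 0.1401
Δφ = 0.3636 − 0.1401 = 0.2235

0.224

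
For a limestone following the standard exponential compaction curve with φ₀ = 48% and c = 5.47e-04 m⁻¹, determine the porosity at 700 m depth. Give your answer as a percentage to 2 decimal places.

32.73%

Working in km (1 km = 1000 m; c in km⁻¹ = c in m⁻¹ × 1000):
φ = φ₀·exp(−c·Z) = 0.48 × exp(−0.547 × 0.7) = 0.48 × exp(−0.3829)
  = 0.48 × 0.6819 = 0.3273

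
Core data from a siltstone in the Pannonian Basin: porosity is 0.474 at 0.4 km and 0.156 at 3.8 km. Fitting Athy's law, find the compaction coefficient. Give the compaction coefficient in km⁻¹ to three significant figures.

0.327 km⁻¹

Athy: φ(d) = φ₀ e^(−βd) ⇒ φ₁/φ₂ = e^{β(d₂−d₁)} ⇒ β = ln(φ₁/φ₂)/(d₂−d₁)
β = ln(0.474/0.156) / (3.8 − 0.4) = ln(3.038) / 3.4 = 1.1114 / 3.4 = 0.3269 km⁻¹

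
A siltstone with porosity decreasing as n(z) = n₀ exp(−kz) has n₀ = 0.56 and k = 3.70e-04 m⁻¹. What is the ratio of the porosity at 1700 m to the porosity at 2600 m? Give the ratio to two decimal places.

1.40

Working in km (1 km = 1000 m; k in km⁻¹ = k in m⁻¹ × 1000):
n(z₁)/n(z₂) = e^(−k·z₁)/e^(−k·z₂) = e^{k(z₂−z₁)}
= exp(0.37 × 0.9) = exp(0.333) = 1.3951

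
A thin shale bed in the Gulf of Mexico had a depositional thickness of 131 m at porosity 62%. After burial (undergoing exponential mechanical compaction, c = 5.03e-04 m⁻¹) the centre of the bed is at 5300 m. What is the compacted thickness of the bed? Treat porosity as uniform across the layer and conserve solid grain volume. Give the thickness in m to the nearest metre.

Working in km (1 km = 1000 m; c in km⁻¹ = c in m⁻¹ × 1000):
Porosity at 5.3 km: n = 0.62·exp(−0.503×5.3) = 0.0431
Solid-volume conservation: h(1−n) = h₀(1−n₀) ⇒ h = h₀·(1−n₀)/(1−n)
h = 0.131 × (1 − 0.62)/(1 − 0.0431) = 0.131 × 0.3971 = 0.0520 km

52 m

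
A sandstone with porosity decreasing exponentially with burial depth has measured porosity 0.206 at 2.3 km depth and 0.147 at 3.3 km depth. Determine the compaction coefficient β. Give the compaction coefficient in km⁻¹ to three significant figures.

0.337 km⁻¹

Athy: n(Z) = n₀ e^(−βZ) ⇒ n₁/n₂ = e^{β(Z₂−Z₁)} ⇒ β = ln(n₁/n₂)/(Z₂−Z₁)
β = ln(0.206/0.147) / (3.3 − 2.3) = ln(1.401) / 1 = 0.3374 / 1 = 0.3374 km⁻¹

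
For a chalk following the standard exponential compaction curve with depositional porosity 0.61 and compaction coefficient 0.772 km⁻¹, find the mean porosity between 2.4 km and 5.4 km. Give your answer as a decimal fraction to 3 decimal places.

0.037

⟨φ⟩ = (1/(d₂−d₁)) ∫ φ₀ e^(−cd) dd = φ₀·(e^(−c·d₁) − e^(−c·d₂)) / (c·(d₂−d₁))
e^(−0.772×2.4) = 0.1568; e^(−0.772×5.4) = 0.0155
⟨φ⟩ = 0.61 × (0.1568 − 0.0155) / (0.772 × 3) = 0.61 × 0.0610 = 0.0372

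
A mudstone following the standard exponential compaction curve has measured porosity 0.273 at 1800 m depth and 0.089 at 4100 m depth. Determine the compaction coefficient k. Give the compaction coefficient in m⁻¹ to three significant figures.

Working in km (1 km = 1000 m; k in km⁻¹ = k in m⁻¹ × 1000):
Athy: φ(d) = φ₀ e^(−kd) ⇒ φ₁/φ₂ = e^{k(d₂−d₁)} ⇒ k = ln(φ₁/φ₂)/(d₂−d₁)
k = ln(0.273/0.089) / (4.1 − 1.8) = ln(3.067) / 2.3 = 1.1208 / 2.3 = 0.4873 km⁻¹

0.000487 m⁻¹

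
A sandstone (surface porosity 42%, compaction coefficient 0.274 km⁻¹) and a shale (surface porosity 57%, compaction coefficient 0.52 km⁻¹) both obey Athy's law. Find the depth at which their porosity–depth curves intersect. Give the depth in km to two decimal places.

1.24 km

Set n₀ₐ e^(−cₐZ) = n₀ᵦ e^(−cᵦZ) ⇒ ln(n₀ₐ/n₀ᵦ) = (cₐ − cᵦ)·Z
Z = ln(0.42/0.57) / (0.274 − 0.52) = -0.3054 / -0.246 = 1.241 km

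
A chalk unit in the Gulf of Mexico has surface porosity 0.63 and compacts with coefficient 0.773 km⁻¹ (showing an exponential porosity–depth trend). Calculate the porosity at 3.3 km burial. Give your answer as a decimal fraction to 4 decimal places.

0.0491

phi = phi₀·exp(−c·d) = 0.63 × exp(−0.773 × 3.3) = 0.63 × exp(−2.551)
  = 0.63 × 0.0780 = 0.0491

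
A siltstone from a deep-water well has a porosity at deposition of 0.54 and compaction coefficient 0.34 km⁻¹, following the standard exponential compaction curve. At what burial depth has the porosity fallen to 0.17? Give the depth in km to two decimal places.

3.40 km

Invert Athy's law: z = ln(phi₀/phi) / k
z = ln(0.54/0.17) / 0.34 = ln(3.176) / 0.34 = 1.1558 / 0.34 = 3.399 km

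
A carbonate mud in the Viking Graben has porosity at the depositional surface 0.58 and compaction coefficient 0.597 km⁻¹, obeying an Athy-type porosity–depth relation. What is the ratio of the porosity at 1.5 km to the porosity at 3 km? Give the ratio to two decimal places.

n(d₁)/n(d₂) = e^(−β·d₁)/e^(−β·d₂) = e^{β(d₂−d₁)}
= exp(0.597 × 1.5) = exp(0.8955) = 2.4486

2.45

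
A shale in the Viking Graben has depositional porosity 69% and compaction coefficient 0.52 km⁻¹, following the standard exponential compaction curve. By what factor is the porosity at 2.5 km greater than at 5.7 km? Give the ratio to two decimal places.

5.28

φ(z₁)/φ(z₂) = e^(−β·z₁)/e^(−β·z₂) = e^{β(z₂−z₁)}
= exp(0.52 × 3.2) = exp(1.664) = 5.2804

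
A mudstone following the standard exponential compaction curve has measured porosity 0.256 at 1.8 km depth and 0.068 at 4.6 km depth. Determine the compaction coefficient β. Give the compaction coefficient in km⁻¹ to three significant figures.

Athy: n(Z) = n₀ e^(−βZ) ⇒ n₁/n₂ = e^{β(Z₂−Z₁)} ⇒ β = ln(n₁/n₂)/(Z₂−Z₁)
β = ln(0.256/0.068) / (4.6 − 1.8) = ln(3.765) / 2.8 = 1.3257 / 2.8 = 0.4735 km⁻¹

0.473 km⁻¹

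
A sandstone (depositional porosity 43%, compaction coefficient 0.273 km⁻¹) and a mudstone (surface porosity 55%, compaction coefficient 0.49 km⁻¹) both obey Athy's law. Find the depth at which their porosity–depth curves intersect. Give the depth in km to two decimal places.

Set phi₀ₐ e^(−cₐd) = phi₀ᵦ e^(−cᵦd) ⇒ ln(phi₀ₐ/phi₀ᵦ) = (cₐ − cᵦ)·d
d = ln(0.43/0.55) / (0.273 − 0.49) = -0.2461 / -0.217 = 1.134 km

1.13 km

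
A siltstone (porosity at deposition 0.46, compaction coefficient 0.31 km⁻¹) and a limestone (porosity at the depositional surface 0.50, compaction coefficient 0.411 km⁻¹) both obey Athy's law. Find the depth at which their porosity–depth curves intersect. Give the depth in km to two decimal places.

Set φ₀ₐ e^(−cₐd) = φ₀ᵦ e^(−cᵦd) ⇒ ln(φ₀ₐ/φ₀ᵦ) = (cₐ − cᵦ)·d
d = ln(0.46/0.5) / (0.31 − 0.411) = -0.0834 / -0.101 = 0.826 km

0.83 km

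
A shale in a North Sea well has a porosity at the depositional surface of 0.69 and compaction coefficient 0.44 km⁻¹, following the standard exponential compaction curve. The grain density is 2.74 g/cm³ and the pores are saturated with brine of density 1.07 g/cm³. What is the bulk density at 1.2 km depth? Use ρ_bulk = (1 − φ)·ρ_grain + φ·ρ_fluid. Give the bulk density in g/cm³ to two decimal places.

2.06 g/cm³

Porosity at depth: phi = 0.69·exp(−0.44×1.2) = 0.69×0.5898 = 0.4070
Bulk density: ρ_b = (1−phi)ρ_g + phi·ρ_f = 0.5930×2.74 + 0.4070×1.07
       = 1.625 + 0.435 = 2.060 g/cm³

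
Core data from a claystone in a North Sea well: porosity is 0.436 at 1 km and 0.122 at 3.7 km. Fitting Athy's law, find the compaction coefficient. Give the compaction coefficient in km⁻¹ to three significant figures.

0.472 km⁻¹

Athy: phi(Z) = phi₀ e^(−βZ) ⇒ phi₁/phi₂ = e^{β(Z₂−Z₁)} ⇒ β = ln(phi₁/phi₂)/(Z₂−Z₁)
β = ln(0.436/0.122) / (3.7 − 1) = ln(3.574) / 2.7 = 1.2736 / 2.7 = 0.4717 km⁻¹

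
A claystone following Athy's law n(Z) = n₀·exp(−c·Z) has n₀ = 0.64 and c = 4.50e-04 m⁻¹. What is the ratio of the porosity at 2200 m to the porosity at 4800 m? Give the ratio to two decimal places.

Working in km (1 km = 1000 m; c in km⁻¹ = c in m⁻¹ × 1000):
n(Z₁)/n(Z₂) = e^(−c·Z₁)/e^(−c·Z₂) = e^{c(Z₂−Z₁)}
= exp(0.45 × 2.6) = exp(1.17) = 3.2220

3.22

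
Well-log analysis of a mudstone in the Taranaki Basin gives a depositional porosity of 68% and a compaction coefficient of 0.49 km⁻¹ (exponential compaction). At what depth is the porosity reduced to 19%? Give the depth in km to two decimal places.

2.60 km

Invert Athy's law: z = ln(phi₀/phi) / k
z = ln(0.68/0.19) / 0.49 = ln(3.579) / 0.49 = 1.2751 / 0.49 = 2.602 km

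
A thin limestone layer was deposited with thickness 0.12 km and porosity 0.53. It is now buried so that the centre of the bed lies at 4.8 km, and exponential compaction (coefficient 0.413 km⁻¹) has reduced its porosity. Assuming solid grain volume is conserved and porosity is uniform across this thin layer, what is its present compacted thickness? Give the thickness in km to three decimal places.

0.061 km

Porosity at 4.8 km: n = 0.53·exp(−0.413×4.8) = 0.0730
Solid-volume conservation: h(1−n) = h₀(1−n₀) ⇒ h = h₀·(1−n₀)/(1−n)
h = 0.12 × (1 − 0.53)/(1 − 0.0730) = 0.12 × 0.5070 = 0.0608 km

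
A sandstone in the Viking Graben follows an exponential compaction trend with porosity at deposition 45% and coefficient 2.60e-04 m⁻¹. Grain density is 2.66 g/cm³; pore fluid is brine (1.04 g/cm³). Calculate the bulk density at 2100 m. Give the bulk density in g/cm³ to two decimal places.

2.24 g/cm³

Working in km (1 km = 1000 m; k in km⁻¹ = k in m⁻¹ × 1000):
Porosity at depth: phi = 0.45·exp(−0.26×2.1) = 0.45×0.5793 = 0.2607
Bulk density: ρ_b = (1−phi)ρ_g + phi·ρ_f = 0.7393×2.66 + 0.2607×1.04
       = 1.967 + 0.271 = 2.238 g/cm³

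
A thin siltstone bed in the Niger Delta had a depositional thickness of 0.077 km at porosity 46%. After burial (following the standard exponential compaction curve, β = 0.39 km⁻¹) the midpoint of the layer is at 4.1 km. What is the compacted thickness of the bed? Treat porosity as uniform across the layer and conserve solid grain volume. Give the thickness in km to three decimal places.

0.046 km

Porosity at 4.1 km: φ = 0.46·exp(−0.39×4.1) = 0.0930
Solid-volume conservation: h(1−φ) = h₀(1−φ₀) ⇒ h = h₀·(1−φ₀)/(1−φ)
h = 0.077 × (1 − 0.46)/(1 − 0.0930) = 0.077 × 0.5953 = 0.0458 km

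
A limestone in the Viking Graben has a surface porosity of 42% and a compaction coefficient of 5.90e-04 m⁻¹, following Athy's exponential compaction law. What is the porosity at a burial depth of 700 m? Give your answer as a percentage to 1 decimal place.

Working in km (1 km = 1000 m; k in km⁻¹ = k in m⁻¹ × 1000):
n = n₀·exp(−k·z) = 0.42 × exp(−0.59 × 0.7) = 0.42 × exp(−0.413)
  = 0.42 × 0.6617 = 0.2779

27.8%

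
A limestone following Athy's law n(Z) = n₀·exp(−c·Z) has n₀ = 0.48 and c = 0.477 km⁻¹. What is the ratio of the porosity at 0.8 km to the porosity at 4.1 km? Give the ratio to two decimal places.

4.83

n(Z₁)/n(Z₂) = e^(−c·Z₁)/e^(−c·Z₂) = e^{c(Z₂−Z₁)}
= exp(0.477 × 3.3) = exp(1.574) = 4.8264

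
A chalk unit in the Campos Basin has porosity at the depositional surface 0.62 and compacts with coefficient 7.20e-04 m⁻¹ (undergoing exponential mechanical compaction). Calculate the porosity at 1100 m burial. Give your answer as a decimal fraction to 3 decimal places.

0.281

Working in km (1 km = 1000 m; β in km⁻¹ = β in m⁻¹ × 1000):
phi = phi₀·exp(−β·d) = 0.62 × exp(−0.72 × 1.1) = 0.62 × exp(−0.792)
  = 0.62 × 0.4529 = 0.2808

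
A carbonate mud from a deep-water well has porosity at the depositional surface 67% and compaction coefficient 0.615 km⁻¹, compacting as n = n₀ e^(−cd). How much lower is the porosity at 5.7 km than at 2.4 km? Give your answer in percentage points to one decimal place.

n(2.4) = 0.67·e^(−0.615×2.4) = 0.1531
n(5.7) = 0.67·e^(−0.615×5.7) = 0.0201
Δn = 0.1531 − 0.0201 = 0.1330

13.3 percentage points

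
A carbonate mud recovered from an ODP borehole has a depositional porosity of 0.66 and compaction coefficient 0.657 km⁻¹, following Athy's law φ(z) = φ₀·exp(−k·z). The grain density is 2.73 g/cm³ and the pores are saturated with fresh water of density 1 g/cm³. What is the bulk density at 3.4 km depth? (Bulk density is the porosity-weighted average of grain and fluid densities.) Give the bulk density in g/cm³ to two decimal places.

Porosity at depth: φ = 0.66·exp(−0.657×3.4) = 0.66×0.1071 = 0.0707
Bulk density: ρ_b = (1−φ)ρ_g + φ·ρ_f = 0.9293×2.73 + 0.0707×1
       = 2.537 + 0.071 = 2.608 g/cm³

2.61 g/cm³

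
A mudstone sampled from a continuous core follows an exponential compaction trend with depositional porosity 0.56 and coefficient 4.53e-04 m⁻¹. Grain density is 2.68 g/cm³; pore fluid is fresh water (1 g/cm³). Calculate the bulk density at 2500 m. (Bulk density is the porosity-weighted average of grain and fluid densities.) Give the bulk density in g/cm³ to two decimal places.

2.38 g/cm³

Working in km (1 km = 1000 m; c in km⁻¹ = c in m⁻¹ × 1000):
Porosity at depth: phi = 0.56·exp(−0.453×2.5) = 0.56×0.3222 = 0.1804
Bulk density: ρ_b = (1−phi)ρ_g + phi·ρ_f = 0.8196×2.68 + 0.1804×1
       = 2.196 + 0.180 = 2.377 g/cm³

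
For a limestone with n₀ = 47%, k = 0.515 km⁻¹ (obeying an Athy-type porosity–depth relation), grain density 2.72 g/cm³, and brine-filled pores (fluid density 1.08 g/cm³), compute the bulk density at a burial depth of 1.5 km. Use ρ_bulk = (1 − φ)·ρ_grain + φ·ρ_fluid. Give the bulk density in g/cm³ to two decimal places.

Porosity at depth: n = 0.47·exp(−0.515×1.5) = 0.47×0.4619 = 0.2171
Bulk density: ρ_b = (1−n)ρ_g + n·ρ_f = 0.7829×2.72 + 0.2171×1.08
       = 2.130 + 0.234 = 2.364 g/cm³

2.36 g/cm³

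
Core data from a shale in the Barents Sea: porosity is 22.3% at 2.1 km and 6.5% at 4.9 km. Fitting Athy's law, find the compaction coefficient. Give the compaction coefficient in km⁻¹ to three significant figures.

Athy: φ(d) = φ₀ e^(−cd) ⇒ φ₁/φ₂ = e^{c(d₂−d₁)} ⇒ c = ln(φ₁/φ₂)/(d₂−d₁)
c = ln(0.223/0.065) / (4.9 − 2.1) = ln(3.431) / 2.8 = 1.2328 / 2.8 = 0.4403 km⁻¹

0.440 km⁻¹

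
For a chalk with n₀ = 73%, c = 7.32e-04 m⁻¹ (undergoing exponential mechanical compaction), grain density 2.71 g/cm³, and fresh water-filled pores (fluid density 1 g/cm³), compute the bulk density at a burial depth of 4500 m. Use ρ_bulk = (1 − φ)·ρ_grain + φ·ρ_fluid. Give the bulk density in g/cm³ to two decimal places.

Working in km (1 km = 1000 m; c in km⁻¹ = c in m⁻¹ × 1000):
Porosity at depth: n = 0.73·exp(−0.732×4.5) = 0.73×0.0371 = 0.0271
Bulk density: ρ_b = (1−n)ρ_g + n·ρ_f = 0.9729×2.71 + 0.0271×1
       = 2.637 + 0.027 = 2.664 g/cm³

2.66 g/cm³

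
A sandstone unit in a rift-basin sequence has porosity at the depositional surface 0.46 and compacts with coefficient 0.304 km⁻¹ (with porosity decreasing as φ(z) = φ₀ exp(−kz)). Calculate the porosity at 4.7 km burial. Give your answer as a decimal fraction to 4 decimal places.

φ = φ₀·exp(−k·z) = 0.46 × exp(−0.304 × 4.7) = 0.46 × exp(−1.429)
  = 0.46 × 0.2396 = 0.1102

0.1102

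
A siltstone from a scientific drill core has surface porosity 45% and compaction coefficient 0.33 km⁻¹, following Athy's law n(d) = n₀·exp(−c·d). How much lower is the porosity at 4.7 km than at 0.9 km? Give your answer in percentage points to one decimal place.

n(0.9) = 0.45·e^(−0.33×0.9) = 0.3344
n(4.7) = 0.45·e^(−0.33×4.7) = 0.0954
Δn = 0.3344 − 0.0954 = 0.2390

23.9 percentage points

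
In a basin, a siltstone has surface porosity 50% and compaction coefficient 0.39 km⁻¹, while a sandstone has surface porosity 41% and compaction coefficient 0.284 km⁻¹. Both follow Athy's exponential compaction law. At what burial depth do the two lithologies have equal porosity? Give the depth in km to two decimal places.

1.87 km

Set φ₀ₐ e^(−kₐd) = φ₀ᵦ e^(−kᵦd) ⇒ ln(φ₀ₐ/φ₀ᵦ) = (kₐ − kᵦ)·d
d = ln(0.5/0.41) / (0.39 − 0.284) = 0.1985 / 0.106 = 1.872 km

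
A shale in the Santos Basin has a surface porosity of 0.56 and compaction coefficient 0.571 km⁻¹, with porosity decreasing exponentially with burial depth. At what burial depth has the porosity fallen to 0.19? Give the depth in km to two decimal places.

Invert Athy's law: d = ln(φ₀/φ) / β
d = ln(0.56/0.19) / 0.571 = ln(2.947) / 0.571 = 1.0809 / 0.571 = 1.893 km

1.89 km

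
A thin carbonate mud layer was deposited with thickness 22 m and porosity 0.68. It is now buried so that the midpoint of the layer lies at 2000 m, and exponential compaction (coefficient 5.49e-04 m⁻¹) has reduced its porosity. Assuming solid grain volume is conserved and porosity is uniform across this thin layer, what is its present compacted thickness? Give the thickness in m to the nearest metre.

9 m

Working in km (1 km = 1000 m; c in km⁻¹ = c in m⁻¹ × 1000):
Porosity at 2 km: φ = 0.68·exp(−0.549×2) = 0.2268
Solid-volume conservation: h(1−φ) = h₀(1−φ₀) ⇒ h = h₀·(1−φ₀)/(1−φ)
h = 0.022 × (1 − 0.68)/(1 − 0.2268) = 0.022 × 0.4139 = 0.0091 km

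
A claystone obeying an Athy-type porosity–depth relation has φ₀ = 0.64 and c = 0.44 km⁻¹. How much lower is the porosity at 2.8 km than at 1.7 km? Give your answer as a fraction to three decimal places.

0.116

φ(1.7) = 0.64·e^(−0.44×1.7) = 0.3029
φ(2.8) = 0.64·e^(−0.44×2.8) = 0.1867
Δφ = 0.3029 − 0.1867 = 0.1162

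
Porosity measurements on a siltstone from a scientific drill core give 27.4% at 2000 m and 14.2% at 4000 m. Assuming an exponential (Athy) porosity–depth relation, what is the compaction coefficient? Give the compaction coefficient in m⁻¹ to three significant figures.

Working in km (1 km = 1000 m; c in km⁻¹ = c in m⁻¹ × 1000):
Athy: n(z) = n₀ e^(−cz) ⇒ n₁/n₂ = e^{c(z₂−z₁)} ⇒ c = ln(n₁/n₂)/(z₂−z₁)
c = ln(0.274/0.142) / (4 − 2) = ln(1.93) / 2 = 0.6573 / 2 = 0.3287 km⁻¹

0.000329 m⁻¹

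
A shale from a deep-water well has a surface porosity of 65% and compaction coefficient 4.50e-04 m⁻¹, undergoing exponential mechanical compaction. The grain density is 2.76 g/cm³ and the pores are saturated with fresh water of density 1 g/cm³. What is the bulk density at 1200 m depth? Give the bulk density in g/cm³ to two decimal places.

Working in km (1 km = 1000 m; c in km⁻¹ = c in m⁻¹ × 1000):
Porosity at depth: n = 0.65·exp(−0.45×1.2) = 0.65×0.5827 = 0.3788
Bulk density: ρ_b = (1−n)ρ_g + n·ρ_f = 0.6212×2.76 + 0.3788×1
       = 1.715 + 0.379 = 2.093 g/cm³

2.09 g/cm³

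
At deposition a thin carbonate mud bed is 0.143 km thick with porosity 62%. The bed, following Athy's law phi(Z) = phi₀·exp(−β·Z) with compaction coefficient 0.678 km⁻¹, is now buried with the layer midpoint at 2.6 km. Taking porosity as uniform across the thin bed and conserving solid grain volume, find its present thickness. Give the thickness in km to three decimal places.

0.061 km

Porosity at 2.6 km: phi = 0.62·exp(−0.678×2.6) = 0.1064
Solid-volume conservation: h(1−phi) = h₀(1−phi₀) ⇒ h = h₀·(1−phi₀)/(1−phi)
h = 0.143 × (1 − 0.62)/(1 − 0.1064) = 0.143 × 0.4252 = 0.0608 km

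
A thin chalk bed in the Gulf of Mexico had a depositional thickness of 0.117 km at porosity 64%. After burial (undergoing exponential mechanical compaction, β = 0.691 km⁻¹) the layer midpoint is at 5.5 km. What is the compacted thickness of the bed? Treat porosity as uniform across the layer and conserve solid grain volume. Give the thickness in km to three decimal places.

Porosity at 5.5 km: phi = 0.64·exp(−0.691×5.5) = 0.0143
Solid-volume conservation: h(1−phi) = h₀(1−phi₀) ⇒ h = h₀·(1−phi₀)/(1−phi)
h = 0.117 × (1 − 0.64)/(1 − 0.0143) = 0.117 × 0.3652 = 0.0427 km

0.043 km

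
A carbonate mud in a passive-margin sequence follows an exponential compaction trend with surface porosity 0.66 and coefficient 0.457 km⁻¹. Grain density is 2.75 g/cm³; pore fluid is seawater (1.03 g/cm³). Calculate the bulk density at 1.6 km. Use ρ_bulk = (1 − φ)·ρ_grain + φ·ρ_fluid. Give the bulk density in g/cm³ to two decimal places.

Porosity at depth: φ = 0.66·exp(−0.457×1.6) = 0.66×0.4813 = 0.3177
Bulk density: ρ_b = (1−φ)ρ_g + φ·ρ_f = 0.6823×2.75 + 0.3177×1.03
       = 1.876 + 0.327 = 2.204 g/cm³

2.20 g/cm³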